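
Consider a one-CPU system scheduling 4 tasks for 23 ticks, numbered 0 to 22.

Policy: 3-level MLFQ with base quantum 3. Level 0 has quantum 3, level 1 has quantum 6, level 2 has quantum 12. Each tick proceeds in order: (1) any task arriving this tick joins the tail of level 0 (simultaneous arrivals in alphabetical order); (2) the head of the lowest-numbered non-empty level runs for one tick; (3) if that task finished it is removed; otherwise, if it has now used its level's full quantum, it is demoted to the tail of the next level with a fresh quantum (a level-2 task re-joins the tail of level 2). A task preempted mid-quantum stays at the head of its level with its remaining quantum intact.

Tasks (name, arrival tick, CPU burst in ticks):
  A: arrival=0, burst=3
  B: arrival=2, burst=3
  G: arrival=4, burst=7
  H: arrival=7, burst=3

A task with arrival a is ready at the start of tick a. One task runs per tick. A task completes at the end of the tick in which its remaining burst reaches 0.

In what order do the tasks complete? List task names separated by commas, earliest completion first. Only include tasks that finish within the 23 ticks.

t=0: L0/L1/L2 = A/-/- → run A
t=1: L0/L1/L2 = A/-/- → run A
t=2: L0/L1/L2 = AB/-/- → run A
t=3: L0/L1/L2 = B/-/- → run B
t=4: L0/L1/L2 = BG/-/- → run B
t=5: L0/L1/L2 = BG/-/- → run B
t=6: L0/L1/L2 = G/-/- → run G
t=7: L0/L1/L2 = GH/-/- → run G
t=8: L0/L1/L2 = GH/-/- → run G
t=9: L0/L1/L2 = H/G/- → run H
t=10: L0/L1/L2 = H/G/- → run H
t=11: L0/L1/L2 = H/G/- → run H
t=12: L0/L1/L2 = -/G/- → run G
t=13: L0/L1/L2 = -/G/- → run G
t=14: L0/L1/L2 = -/G/- → run G
t=15: L0/L1/L2 = -/G/- → run G
t=16: (idle)
t=17: (idle)
t=18: (idle)
t=19: (idle)
t=20: (idle)
t=21: (idle)
t=22: (idle)

completion order = A, B, H, G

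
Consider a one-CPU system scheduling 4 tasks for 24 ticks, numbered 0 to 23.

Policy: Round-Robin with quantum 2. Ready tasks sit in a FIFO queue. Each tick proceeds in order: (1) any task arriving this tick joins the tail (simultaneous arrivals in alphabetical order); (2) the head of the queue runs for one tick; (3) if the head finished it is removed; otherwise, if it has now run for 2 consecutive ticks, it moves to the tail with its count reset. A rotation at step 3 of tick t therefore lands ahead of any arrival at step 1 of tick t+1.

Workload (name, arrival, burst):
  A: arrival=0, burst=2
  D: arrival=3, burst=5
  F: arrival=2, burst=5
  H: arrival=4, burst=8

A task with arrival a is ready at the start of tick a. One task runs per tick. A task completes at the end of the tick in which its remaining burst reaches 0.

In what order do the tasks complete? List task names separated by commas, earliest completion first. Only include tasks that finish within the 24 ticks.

t=0: queue=[A] q_used=0 → run A
t=1: queue=[A] q_used=1 → run A
t=2: queue=[F] q_used=0 → run F
t=3: queue=[F,D] q_used=1 → run F
t=4: queue=[D,F,H] q_used=0 → run D
t=5: queue=[D,F,H] q_used=1 → run D
t=6: queue=[F,H,D] q_used=0 → run F
t=7: queue=[F,H,D] q_used=1 → run F
t=8: queue=[H,D,F] q_used=0 → run H
t=9: queue=[H,D,F] q_used=1 → run H
t=10: queue=[D,F,H] q_used=0 → run D
t=11: queue=[D,F,H] q_used=1 → run D
t=12: queue=[F,H,D] q_used=0 → run F
t=13: queue=[H,D] q_used=0 → run H
t=14: queue=[H,D] q_used=1 → run H
t=15: queue=[D,H] q_used=0 → run D
t=16: queue=[H] q_used=0 → run H
t=17: queue=[H] q_used=1 → run H
t=18: queue=[H] q_used=0 → run H
t=19: queue=[H] q_used=1 → run H
t=20: (idle)
t=21: (idle)
t=22: (idle)
t=23: (idle)

completion order = A, F, D, H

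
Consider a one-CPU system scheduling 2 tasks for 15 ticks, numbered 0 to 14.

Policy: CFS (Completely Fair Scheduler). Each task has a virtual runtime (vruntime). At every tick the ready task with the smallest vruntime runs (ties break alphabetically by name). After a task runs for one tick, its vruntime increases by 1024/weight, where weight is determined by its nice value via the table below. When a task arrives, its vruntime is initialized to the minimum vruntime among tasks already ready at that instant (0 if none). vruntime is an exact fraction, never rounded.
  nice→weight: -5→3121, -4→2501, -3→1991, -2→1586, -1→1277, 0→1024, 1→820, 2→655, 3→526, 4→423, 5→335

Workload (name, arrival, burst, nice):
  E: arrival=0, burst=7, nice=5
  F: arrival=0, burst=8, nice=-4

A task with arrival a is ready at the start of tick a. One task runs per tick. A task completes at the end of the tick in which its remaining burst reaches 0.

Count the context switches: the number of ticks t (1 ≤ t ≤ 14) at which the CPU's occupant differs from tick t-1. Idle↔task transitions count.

context switches = 2

t=0: vr[E=0 F=0] → run E
t=1: vr[E=1024/335 F=0] → run F
t=2: vr[E=1024/335 F=1024/2501] → run F
t=3: vr[E=1024/335 F=2048/2501] → run F
t=4: vr[E=1024/335 F=3072/2501] → run F
t=5: vr[E=1024/335 F=4096/2501] → run F
t=6: vr[E=1024/335 F=5120/2501] → run F
t=7: vr[E=1024/335 F=6144/2501] → run F
t=8: vr[E=1024/335 F=7168/2501] → run F
t=9: vr[E=1024/335] → run E
t=10: vr[E=2048/335] → run E
t=11: vr[E=3072/335] → run E
t=12: vr[E=4096/335] → run E
t=13: vr[E=1024/67] → run E
t=14: vr[E=6144/335] → run E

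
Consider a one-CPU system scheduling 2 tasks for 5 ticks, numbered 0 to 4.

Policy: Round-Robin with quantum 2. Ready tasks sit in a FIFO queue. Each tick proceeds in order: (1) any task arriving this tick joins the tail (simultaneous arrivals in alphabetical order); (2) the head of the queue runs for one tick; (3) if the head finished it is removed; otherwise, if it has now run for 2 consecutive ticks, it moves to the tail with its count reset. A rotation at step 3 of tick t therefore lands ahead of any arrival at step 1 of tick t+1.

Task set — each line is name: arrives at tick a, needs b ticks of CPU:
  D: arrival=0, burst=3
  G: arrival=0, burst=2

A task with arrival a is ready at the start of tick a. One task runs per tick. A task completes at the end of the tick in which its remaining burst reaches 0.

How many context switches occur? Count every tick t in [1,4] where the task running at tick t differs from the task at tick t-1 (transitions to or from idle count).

context switches = 2

t=0: queue=[D,G] q_used=0 → run D
t=1: queue=[D,G] q_used=1 → run D
t=2: queue=[G,D] q_used=0 → run G
t=3: queue=[G,D] q_used=1 → run G
t=4: queue=[D] q_used=0 → run D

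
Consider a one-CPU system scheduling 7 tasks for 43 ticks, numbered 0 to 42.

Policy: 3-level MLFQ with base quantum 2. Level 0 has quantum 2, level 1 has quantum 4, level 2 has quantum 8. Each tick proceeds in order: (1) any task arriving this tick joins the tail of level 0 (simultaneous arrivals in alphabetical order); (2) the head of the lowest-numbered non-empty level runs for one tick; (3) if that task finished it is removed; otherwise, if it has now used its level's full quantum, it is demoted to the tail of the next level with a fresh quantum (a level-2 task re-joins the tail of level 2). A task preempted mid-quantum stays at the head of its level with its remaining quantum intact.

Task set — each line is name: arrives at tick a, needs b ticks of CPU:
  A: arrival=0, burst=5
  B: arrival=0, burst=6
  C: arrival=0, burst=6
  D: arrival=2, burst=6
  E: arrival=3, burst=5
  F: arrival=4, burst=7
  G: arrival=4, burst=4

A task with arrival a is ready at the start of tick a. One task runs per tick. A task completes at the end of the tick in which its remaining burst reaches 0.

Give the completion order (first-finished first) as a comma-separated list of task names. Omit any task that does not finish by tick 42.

completion order = A, B, C, D, E, G, F

t=0: L0/L1/L2 = ABC/-/- → run A
t=1: L0/L1/L2 = ABC/-/- → run A
t=2: L0/L1/L2 = BCD/A/- → run B
t=3: L0/L1/L2 = BCDE/A/- → run B
t=4: L0/L1/L2 = CDEFG/AB/- → run C
t=5: L0/L1/L2 = CDEFG/AB/- → run C
t=6: L0/L1/L2 = DEFG/ABC/- → run D
t=7: L0/L1/L2 = DEFG/ABC/- → run D
t=8: L0/L1/L2 = EFG/ABCD/- → run E
t=9: L0/L1/L2 = EFG/ABCD/- → run E
t=10: L0/L1/L2 = FG/ABCDE/- → run F
t=11: L0/L1/L2 = FG/ABCDE/- → run F
t=12: L0/L1/L2 = G/ABCDEF/- → run G
t=13: L0/L1/L2 = G/ABCDEF/- → run G
t=14: L0/L1/L2 = -/ABCDEFG/- → run A
t=15: L0/L1/L2 = -/ABCDEFG/- → run A
t=16: L0/L1/L2 = -/ABCDEFG/- → run A
t=17: L0/L1/L2 = -/BCDEFG/- → run B
t=18: L0/L1/L2 = -/BCDEFG/- → run B
t=19: L0/L1/L2 = -/BCDEFG/- → run B
t=20: L0/L1/L2 = -/BCDEFG/- → run B
t=21: L0/L1/L2 = -/CDEFG/- → run C
t=22: L0/L1/L2 = -/CDEFG/- → run C
t=23: L0/L1/L2 = -/CDEFG/- → run C
t=24: L0/L1/L2 = -/CDEFG/- → run C
t=25: L0/L1/L2 = -/DEFG/- → run D
t=26: L0/L1/L2 = -/DEFG/- → run D
t=27: L0/L1/L2 = -/DEFG/- → run D
t=28: L0/L1/L2 = -/DEFG/- → run D
t=29: L0/L1/L2 = -/EFG/- → run E
t=30: L0/L1/L2 = -/EFG/- → run E
t=31: L0/L1/L2 = -/EFG/- → run E
t=32: L0/L1/L2 = -/FG/- → run F
t=33: L0/L1/L2 = -/FG/- → run F
t=34: L0/L1/L2 = -/FG/- → run F
t=35: L0/L1/L2 = -/FG/- → run F
t=36: L0/L1/L2 = -/G/F → run G
t=37: L0/L1/L2 = -/G/F → run G
t=38: L0/L1/L2 = -/-/F → run F
t=39: (idle)
t=40: (idle)
t=41: (idle)
t=42: (idle)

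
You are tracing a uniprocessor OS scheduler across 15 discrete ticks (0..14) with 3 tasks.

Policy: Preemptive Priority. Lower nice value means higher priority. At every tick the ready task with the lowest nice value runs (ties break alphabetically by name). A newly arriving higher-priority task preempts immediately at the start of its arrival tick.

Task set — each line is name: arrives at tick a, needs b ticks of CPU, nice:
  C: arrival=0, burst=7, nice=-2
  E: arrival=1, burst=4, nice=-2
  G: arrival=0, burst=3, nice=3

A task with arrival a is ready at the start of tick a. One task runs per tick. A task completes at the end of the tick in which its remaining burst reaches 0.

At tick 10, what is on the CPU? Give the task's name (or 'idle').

t=0: ready={C,G} → run C
t=1: ready={C,E,G} → run C
t=2: ready={C,E,G} → run C
t=3: ready={C,E,G} → run C
t=4: ready={C,E,G} → run C
t=5: ready={C,E,G} → run C
t=6: ready={C,E,G} → run C
t=7: ready={E,G} → run E
t=8: ready={E,G} → run E
t=9: ready={E,G} → run E
t=10: ready={E,G} → run E
t=11: ready={G} → run G
t=12: ready={G} → run G
t=13: ready={G} → run G
t=14: (idle)

running at tick 10 = E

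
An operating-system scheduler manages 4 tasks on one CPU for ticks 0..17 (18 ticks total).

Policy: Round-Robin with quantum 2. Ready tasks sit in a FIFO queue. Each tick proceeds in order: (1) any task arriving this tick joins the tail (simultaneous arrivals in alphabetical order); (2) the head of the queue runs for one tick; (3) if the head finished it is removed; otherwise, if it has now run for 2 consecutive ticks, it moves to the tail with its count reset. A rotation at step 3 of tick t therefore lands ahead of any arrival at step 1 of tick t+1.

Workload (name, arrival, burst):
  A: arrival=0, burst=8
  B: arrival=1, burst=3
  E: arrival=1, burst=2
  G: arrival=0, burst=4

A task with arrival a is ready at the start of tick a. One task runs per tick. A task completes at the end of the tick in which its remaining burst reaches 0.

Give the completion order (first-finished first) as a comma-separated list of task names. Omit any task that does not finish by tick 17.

completion order = E, G, B, A

t=0: queue=[A,G] q_used=0 → run A
t=1: queue=[A,G,B,E] q_used=1 → run A
t=2: queue=[G,B,E,A] q_used=0 → run G
t=3: queue=[G,B,E,A] q_used=1 → run G
t=4: queue=[B,E,A,G] q_used=0 → run B
t=5: queue=[B,E,A,G] q_used=1 → run B
t=6: queue=[E,A,G,B] q_used=0 → run E
t=7: queue=[E,A,G,B] q_used=1 → run E
t=8: queue=[A,G,B] q_used=0 → run A
t=9: queue=[A,G,B] q_used=1 → run A
t=10: queue=[G,B,A] q_used=0 → run G
t=11: queue=[G,B,A] q_used=1 → run G
t=12: queue=[B,A] q_used=0 → run B
t=13: queue=[A] q_used=0 → run A
t=14: queue=[A] q_used=1 → run A
t=15: queue=[A] q_used=0 → run A
t=16: queue=[A] q_used=1 → run A
t=17: (idle)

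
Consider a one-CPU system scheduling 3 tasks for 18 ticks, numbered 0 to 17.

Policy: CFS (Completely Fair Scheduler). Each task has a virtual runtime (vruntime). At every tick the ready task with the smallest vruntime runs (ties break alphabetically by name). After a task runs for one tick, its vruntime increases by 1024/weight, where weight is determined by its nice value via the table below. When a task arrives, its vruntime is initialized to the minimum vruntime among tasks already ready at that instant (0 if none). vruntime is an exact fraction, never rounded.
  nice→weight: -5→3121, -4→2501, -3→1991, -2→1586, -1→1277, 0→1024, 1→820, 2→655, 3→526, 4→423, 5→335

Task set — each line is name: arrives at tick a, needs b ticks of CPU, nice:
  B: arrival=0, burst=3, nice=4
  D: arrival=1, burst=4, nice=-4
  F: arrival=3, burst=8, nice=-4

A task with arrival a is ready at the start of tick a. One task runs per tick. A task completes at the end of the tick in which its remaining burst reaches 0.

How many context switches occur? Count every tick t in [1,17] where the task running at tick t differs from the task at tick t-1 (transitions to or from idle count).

t=0: vr[B=0] → run B
t=1: vr[B=1024/423 D=1024/423] → run B
t=2: vr[B=2048/423 D=1024/423] → run D
t=3: vr[B=2048/423 D=2994176/1057923 F=2994176/1057923] → run D
t=4: vr[B=2048/423 D=3427328/1057923 F=2994176/1057923] → run F
t=5: vr[B=2048/423 D=3427328/1057923 F=3427328/1057923] → run D
t=6: vr[B=2048/423 D=3860480/1057923 F=3427328/1057923] → run F
t=7: vr[B=2048/423 D=3860480/1057923 F=3860480/1057923] → run D
t=8: vr[B=2048/423 F=3860480/1057923] → run F
t=9: vr[B=2048/423 F=4293632/1057923] → run F
t=10: vr[B=2048/423 F=4726784/1057923] → run F
t=11: vr[B=2048/423 F=5159936/1057923] → run B
t=12: vr[F=5159936/1057923] → run F
t=13: vr[F=5593088/1057923] → run F
t=14: vr[F=6026240/1057923] → run F
t=15: (idle)
t=16: (idle)
t=17: (idle)

context switches = 9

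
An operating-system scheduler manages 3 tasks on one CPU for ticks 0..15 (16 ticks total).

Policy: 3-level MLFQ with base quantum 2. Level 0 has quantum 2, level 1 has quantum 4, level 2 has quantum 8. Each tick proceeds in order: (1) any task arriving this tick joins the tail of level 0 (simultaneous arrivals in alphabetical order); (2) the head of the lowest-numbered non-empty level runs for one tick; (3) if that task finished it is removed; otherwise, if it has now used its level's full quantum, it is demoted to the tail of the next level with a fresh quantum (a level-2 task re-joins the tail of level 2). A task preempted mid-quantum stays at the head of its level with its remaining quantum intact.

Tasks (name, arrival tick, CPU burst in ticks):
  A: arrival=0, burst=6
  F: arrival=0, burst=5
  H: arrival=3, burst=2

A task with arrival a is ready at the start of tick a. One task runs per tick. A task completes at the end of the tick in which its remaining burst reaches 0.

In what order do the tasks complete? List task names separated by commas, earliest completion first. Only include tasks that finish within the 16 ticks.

t=0: L0/L1/L2 = AF/-/- → run A
t=1: L0/L1/L2 = AF/-/- → run A
t=2: L0/L1/L2 = F/A/- → run F
t=3: L0/L1/L2 = FH/A/- → run F
t=4: L0/L1/L2 = H/AF/- → run H
t=5: L0/L1/L2 = H/AF/- → run H
t=6: L0/L1/L2 = -/AF/- → run A
t=7: L0/L1/L2 = -/AF/- → run A
t=8: L0/L1/L2 = -/AF/- → run A
t=9: L0/L1/L2 = -/AF/- → run A
t=10: L0/L1/L2 = -/F/- → run F
t=11: L0/L1/L2 = -/F/- → run F
t=12: L0/L1/L2 = -/F/- → run F
t=13: (idle)
t=14: (idle)
t=15: (idle)

completion order = H, A, F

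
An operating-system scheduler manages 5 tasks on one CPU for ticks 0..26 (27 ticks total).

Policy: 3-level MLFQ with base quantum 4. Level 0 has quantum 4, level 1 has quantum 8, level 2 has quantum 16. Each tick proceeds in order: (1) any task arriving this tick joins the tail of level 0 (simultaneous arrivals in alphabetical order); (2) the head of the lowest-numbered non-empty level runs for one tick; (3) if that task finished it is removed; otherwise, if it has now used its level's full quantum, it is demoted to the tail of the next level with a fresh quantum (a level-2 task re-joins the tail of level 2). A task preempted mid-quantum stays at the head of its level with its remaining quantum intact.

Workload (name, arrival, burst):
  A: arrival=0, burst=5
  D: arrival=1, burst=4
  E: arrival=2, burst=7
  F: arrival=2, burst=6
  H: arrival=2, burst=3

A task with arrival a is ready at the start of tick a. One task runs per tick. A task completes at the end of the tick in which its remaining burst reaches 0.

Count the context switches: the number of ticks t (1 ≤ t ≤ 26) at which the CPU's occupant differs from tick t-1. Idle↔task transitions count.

t=0: L0/L1/L2 = A/-/- → run A
t=1: L0/L1/L2 = AD/-/- → run A
t=2: L0/L1/L2 = ADEFH/-/- → run A
t=3: L0/L1/L2 = ADEFH/-/- → run A
t=4: L0/L1/L2 = DEFH/A/- → run D
t=5: L0/L1/L2 = DEFH/A/- → run D
t=6: L0/L1/L2 = DEFH/A/- → run D
t=7: L0/L1/L2 = DEFH/A/- → run D
t=8: L0/L1/L2 = EFH/A/- → run E
t=9: L0/L1/L2 = EFH/A/- → run E
t=10: L0/L1/L2 = EFH/A/- → run E
t=11: L0/L1/L2 = EFH/A/- → run E
t=12: L0/L1/L2 = FH/AE/- → run F
t=13: L0/L1/L2 = FH/AE/- → run F
t=14: L0/L1/L2 = FH/AE/- → run F
t=15: L0/L1/L2 = FH/AE/- → run F
t=16: L0/L1/L2 = H/AEF/- → run H
t=17: L0/L1/L2 = H/AEF/- → run H
t=18: L0/L1/L2 = H/AEF/- → run H
t=19: L0/L1/L2 = -/AEF/- → run A
t=20: L0/L1/L2 = -/EF/- → run E
t=21: L0/L1/L2 = -/EF/- → run E
t=22: L0/L1/L2 = -/EF/- → run E
t=23: L0/L1/L2 = -/F/- → run F
t=24: L0/L1/L2 = -/F/- → run F
t=25: (idle)
t=26: (idle)

context switches = 8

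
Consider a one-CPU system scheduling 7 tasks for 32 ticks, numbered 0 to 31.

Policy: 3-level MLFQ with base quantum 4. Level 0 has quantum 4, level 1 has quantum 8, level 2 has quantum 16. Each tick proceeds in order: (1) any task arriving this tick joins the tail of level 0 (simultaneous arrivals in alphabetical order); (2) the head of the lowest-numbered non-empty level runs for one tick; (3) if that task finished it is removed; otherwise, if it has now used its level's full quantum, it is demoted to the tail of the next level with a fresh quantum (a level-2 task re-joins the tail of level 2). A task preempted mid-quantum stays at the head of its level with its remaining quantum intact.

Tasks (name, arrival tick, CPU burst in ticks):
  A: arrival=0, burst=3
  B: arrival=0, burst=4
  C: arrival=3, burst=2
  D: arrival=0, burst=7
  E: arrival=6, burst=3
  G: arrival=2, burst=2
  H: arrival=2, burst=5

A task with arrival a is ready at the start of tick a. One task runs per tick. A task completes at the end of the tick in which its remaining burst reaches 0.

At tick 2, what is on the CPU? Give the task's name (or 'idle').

running at tick 2 = A

t=0: L0/L1/L2 = ABD/-/- → run A
t=1: L0/L1/L2 = ABD/-/- → run A
t=2: L0/L1/L2 = ABDGH/-/- → run A
t=3: L0/L1/L2 = BDGHC/-/- → run B
t=4: L0/L1/L2 = BDGHC/-/- → run B
t=5: L0/L1/L2 = BDGHC/-/- → run B
t=6: L0/L1/L2 = BDGHCE/-/- → run B
t=7: L0/L1/L2 = DGHCE/-/- → run D
t=8: L0/L1/L2 = DGHCE/-/- → run D
t=9: L0/L1/L2 = DGHCE/-/- → run D
t=10: L0/L1/L2 = DGHCE/-/- → run D
t=11: L0/L1/L2 = GHCE/D/- → run G
t=12: L0/L1/L2 = GHCE/D/- → run G
t=13: L0/L1/L2 = HCE/D/- → run H
t=14: L0/L1/L2 = HCE/D/- → run H
t=15: L0/L1/L2 = HCE/D/- → run H
t=16: L0/L1/L2 = HCE/D/- → run H
t=17: L0/L1/L2 = CE/DH/- → run C
t=18: L0/L1/L2 = CE/DH/- → run C
t=19: L0/L1/L2 = E/DH/- → run E
t=20: L0/L1/L2 = E/DH/- → run E
t=21: L0/L1/L2 = E/DH/- → run E
t=22: L0/L1/L2 = -/DH/- → run D
t=23: L0/L1/L2 = -/DH/- → run D
t=24: L0/L1/L2 = -/DH/- → run D
t=25: L0/L1/L2 = -/H/- → run H
t=26: (idle)
t=27: (idle)
t=28: (idle)
t=29: (idle)
t=30: (idle)
t=31: (idle)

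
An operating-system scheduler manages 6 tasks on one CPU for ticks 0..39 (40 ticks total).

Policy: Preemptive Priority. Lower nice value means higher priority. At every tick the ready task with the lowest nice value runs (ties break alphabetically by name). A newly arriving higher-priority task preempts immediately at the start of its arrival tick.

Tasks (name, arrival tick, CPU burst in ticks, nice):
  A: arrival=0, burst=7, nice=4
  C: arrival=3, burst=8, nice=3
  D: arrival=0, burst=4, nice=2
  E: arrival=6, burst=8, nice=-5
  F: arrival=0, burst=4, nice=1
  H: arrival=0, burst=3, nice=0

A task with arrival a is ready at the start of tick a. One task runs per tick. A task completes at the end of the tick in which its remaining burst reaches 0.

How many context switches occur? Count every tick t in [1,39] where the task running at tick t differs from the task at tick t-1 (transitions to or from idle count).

context switches = 7

t=0: ready={A,D,F,H} → run H
t=1: ready={A,D,F,H} → run H
t=2: ready={A,D,F,H} → run H
t=3: ready={A,C,D,F} → run F
t=4: ready={A,C,D,F} → run F
t=5: ready={A,C,D,F} → run F
t=6: ready={A,C,D,E,F} → run E
t=7: ready={A,C,D,E,F} → run E
t=8: ready={A,C,D,E,F} → run E
t=9: ready={A,C,D,E,F} → run E
t=10: ready={A,C,D,E,F} → run E
t=11: ready={A,C,D,E,F} → run E
t=12: ready={A,C,D,E,F} → run E
t=13: ready={A,C,D,E,F} → run E
t=14: ready={A,C,D,F} → run F
t=15: ready={A,C,D} → run D
t=16: ready={A,C,D} → run D
t=17: ready={A,C,D} → run D
t=18: ready={A,C,D} → run D
t=19: ready={A,C} → run C
t=20: ready={A,C} → run C
t=21: ready={A,C} → run C
t=22: ready={A,C} → run C
t=23: ready={A,C} → run C
t=24: ready={A,C} → run C
t=25: ready={A,C} → run C
t=26: ready={A,C} → run C
t=27: ready={A} → run A
t=28: ready={A} → run A
t=29: ready={A} → run A
t=30: ready={A} → run A
t=31: ready={A} → run A
t=32: ready={A} → run A
t=33: ready={A} → run A
t=34: (idle)
t=35: (idle)
t=36: (idle)
t=37: (idle)
t=38: (idle)
t=39: (idle)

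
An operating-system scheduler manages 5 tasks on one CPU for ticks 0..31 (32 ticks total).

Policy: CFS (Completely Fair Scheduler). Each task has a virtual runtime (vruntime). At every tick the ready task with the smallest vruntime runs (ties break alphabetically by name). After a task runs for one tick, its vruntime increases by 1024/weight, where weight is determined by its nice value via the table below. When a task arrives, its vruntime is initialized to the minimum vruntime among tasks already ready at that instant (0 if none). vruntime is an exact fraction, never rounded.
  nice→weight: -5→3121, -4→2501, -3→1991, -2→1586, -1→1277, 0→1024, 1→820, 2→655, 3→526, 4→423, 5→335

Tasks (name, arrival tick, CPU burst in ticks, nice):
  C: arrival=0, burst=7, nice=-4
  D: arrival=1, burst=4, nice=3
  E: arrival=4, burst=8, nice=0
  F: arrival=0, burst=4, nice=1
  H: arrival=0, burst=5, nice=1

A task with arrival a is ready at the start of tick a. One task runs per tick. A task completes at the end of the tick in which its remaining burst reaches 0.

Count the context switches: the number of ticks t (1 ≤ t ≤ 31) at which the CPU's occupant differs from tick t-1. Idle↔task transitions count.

t=0: vr[C=0 F=0 H=0] → run C
t=1: vr[C=1024/2501 D=0 F=0 H=0] → run D
t=2: vr[C=1024/2501 D=512/263 F=0 H=0] → run F
t=3: vr[C=1024/2501 D=512/263 F=256/205 H=0] → run H
t=4: vr[C=1024/2501 D=512/263 E=1024/2501 F=256/205 H=256/205] → run C
t=5: vr[C=2048/2501 D=512/263 E=1024/2501 F=256/205 H=256/205] → run E
t=6: vr[C=2048/2501 D=512/263 E=3525/2501 F=256/205 H=256/205] → run C
t=7: vr[C=3072/2501 D=512/263 E=3525/2501 F=256/205 H=256/205] → run C
t=8: vr[C=4096/2501 D=512/263 E=3525/2501 F=256/205 H=256/205] → run F
t=9: vr[C=4096/2501 D=512/263 E=3525/2501 F=512/205 H=256/205] → run H
t=10: vr[C=4096/2501 D=512/263 E=3525/2501 F=512/205 H=512/205] → run E
t=11: vr[C=4096/2501 D=512/263 E=6026/2501 F=512/205 H=512/205] → run C
t=12: vr[C=5120/2501 D=512/263 E=6026/2501 F=512/205 H=512/205] → run D
t=13: vr[C=5120/2501 D=1024/263 E=6026/2501 F=512/205 H=512/205] → run C
t=14: vr[C=6144/2501 D=1024/263 E=6026/2501 F=512/205 H=512/205] → run E
t=15: vr[C=6144/2501 D=1024/263 E=8527/2501 F=512/205 H=512/205] → run C
t=16: vr[D=1024/263 E=8527/2501 F=512/205 H=512/205] → run F
t=17: vr[D=1024/263 E=8527/2501 F=768/205 H=512/205] → run H
t=18: vr[D=1024/263 E=8527/2501 F=768/205 H=768/205] → run E
t=19: vr[D=1024/263 E=11028/2501 F=768/205 H=768/205] → run F
t=20: vr[D=1024/263 E=11028/2501 H=768/205] → run H
t=21: vr[D=1024/263 E=11028/2501 H=1024/205] → run D
t=22: vr[D=1536/263 E=11028/2501 H=1024/205] → run E
t=23: vr[D=1536/263 E=13529/2501 H=1024/205] → run H
t=24: vr[D=1536/263 E=13529/2501] → run E
t=25: vr[D=1536/263 E=16030/2501] → run D
t=26: vr[E=16030/2501] → run E
t=27: vr[E=18531/2501] → run E
t=28: (idle)
t=29: (idle)
t=30: (idle)
t=31: (idle)

context switches = 26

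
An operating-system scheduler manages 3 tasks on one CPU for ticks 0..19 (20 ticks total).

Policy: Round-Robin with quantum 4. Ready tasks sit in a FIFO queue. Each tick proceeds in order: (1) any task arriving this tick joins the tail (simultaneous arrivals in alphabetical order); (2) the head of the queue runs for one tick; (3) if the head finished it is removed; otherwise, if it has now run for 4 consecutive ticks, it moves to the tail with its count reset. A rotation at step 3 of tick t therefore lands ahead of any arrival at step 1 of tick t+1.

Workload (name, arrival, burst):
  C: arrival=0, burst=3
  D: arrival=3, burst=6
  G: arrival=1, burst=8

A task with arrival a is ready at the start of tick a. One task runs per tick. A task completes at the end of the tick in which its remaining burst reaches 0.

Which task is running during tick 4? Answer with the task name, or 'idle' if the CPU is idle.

running at tick 4 = G

t=0: queue=[C] q_used=0 → run C
t=1: queue=[C,G] q_used=1 → run C
t=2: queue=[C,G] q_used=2 → run C
t=3: queue=[G,D] q_used=0 → run G
t=4: queue=[G,D] q_used=1 → run G
t=5: queue=[G,D] q_used=2 → run G
t=6: queue=[G,D] q_used=3 → run G
t=7: queue=[D,G] q_used=0 → run D
t=8: queue=[D,G] q_used=1 → run D
t=9: queue=[D,G] q_used=2 → run D
t=10: queue=[D,G] q_used=3 → run D
t=11: queue=[G,D] q_used=0 → run G
t=12: queue=[G,D] q_used=1 → run G
t=13: queue=[G,D] q_used=2 → run G
t=14: queue=[G,D] q_used=3 → run G
t=15: queue=[D] q_used=0 → run D
t=16: queue=[D] q_used=1 → run D
t=17: (idle)
t=18: (idle)
t=19: (idle)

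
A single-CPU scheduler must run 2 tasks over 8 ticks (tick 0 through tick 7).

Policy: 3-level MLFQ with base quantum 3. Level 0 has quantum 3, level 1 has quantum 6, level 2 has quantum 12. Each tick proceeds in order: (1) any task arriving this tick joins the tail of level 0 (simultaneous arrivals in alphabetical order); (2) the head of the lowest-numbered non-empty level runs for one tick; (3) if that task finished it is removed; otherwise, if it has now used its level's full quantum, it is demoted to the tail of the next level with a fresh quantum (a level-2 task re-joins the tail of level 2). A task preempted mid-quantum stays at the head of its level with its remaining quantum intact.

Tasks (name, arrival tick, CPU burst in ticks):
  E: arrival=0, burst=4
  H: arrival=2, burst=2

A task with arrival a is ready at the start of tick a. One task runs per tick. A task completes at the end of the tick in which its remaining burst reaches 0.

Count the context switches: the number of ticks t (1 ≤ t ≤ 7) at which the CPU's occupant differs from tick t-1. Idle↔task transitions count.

t=0: L0/L1/L2 = E/-/- → run E
t=1: L0/L1/L2 = E/-/- → run E
t=2: L0/L1/L2 = EH/-/- → run E
t=3: L0/L1/L2 = H/E/- → run H
t=4: L0/L1/L2 = H/E/- → run H
t=5: L0/L1/L2 = -/E/- → run E
t=6: (idle)
t=7: (idle)

context switches = 3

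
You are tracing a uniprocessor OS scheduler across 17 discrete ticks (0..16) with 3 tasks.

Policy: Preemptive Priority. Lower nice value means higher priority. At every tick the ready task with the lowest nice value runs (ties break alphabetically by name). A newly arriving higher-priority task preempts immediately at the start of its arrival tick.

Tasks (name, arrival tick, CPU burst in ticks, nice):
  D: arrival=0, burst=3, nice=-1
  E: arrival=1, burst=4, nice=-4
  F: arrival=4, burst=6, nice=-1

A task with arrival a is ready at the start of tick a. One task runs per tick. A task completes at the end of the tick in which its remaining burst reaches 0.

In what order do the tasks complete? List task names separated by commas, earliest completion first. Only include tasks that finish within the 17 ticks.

t=0: ready={D} → run D
t=1: ready={D,E} → run E
t=2: ready={D,E} → run E
t=3: ready={D,E} → run E
t=4: ready={D,E,F} → run E
t=5: ready={D,F} → run D
t=6: ready={D,F} → run D
t=7: ready={F} → run F
t=8: ready={F} → run F
t=9: ready={F} → run F
t=10: ready={F} → run F
t=11: ready={F} → run F
t=12: ready={F} → run F
t=13: (idle)
t=14: (idle)
t=15: (idle)
t=16: (idle)

completion order = E, D, F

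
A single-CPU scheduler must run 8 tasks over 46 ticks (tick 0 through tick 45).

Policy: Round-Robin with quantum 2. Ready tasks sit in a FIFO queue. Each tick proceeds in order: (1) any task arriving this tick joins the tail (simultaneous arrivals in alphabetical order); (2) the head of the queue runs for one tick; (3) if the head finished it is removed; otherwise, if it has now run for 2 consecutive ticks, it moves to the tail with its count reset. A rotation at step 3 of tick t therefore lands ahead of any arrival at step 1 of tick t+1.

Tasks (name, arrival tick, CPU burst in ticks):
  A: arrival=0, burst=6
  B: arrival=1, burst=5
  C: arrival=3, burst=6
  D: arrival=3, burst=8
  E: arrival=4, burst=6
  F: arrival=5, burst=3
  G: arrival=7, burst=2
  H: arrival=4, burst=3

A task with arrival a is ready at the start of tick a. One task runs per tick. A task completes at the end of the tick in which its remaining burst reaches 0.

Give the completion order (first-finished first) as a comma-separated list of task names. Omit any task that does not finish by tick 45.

completion order = A, G, B, H, F, C, E, D

t=0: queue=[A] q_used=0 → run A
t=1: queue=[A,B] q_used=1 → run A
t=2: queue=[B,A] q_used=0 → run B
t=3: queue=[B,A,C,D] q_used=1 → run B
t=4: queue=[A,C,D,B,E,H] q_used=0 → run A
t=5: queue=[A,C,D,B,E,H,F] q_used=1 → run A
t=6: queue=[C,D,B,E,H,F,A] q_used=0 → run C
t=7: queue=[C,D,B,E,H,F,A,G] q_used=1 → run C
t=8: queue=[D,B,E,H,F,A,G,C] q_used=0 → run D
t=9: queue=[D,B,E,H,F,A,G,C] q_used=1 → run D
t=10: queue=[B,E,H,F,A,G,C,D] q_used=0 → run B
t=11: queue=[B,E,H,F,A,G,C,D] q_used=1 → run B
t=12: queue=[E,H,F,A,G,C,D,B] q_used=0 → run E
t=13: queue=[E,H,F,A,G,C,D,B] q_used=1 → run E
t=14: queue=[H,F,A,G,C,D,B,E] q_used=0 → run H
t=15: queue=[H,F,A,G,C,D,B,E] q_used=1 → run H
t=16: queue=[F,A,G,C,D,B,E,H] q_used=0 → run F
t=17: queue=[F,A,G,C,D,B,E,H] q_used=1 → run F
t=18: queue=[A,G,C,D,B,E,H,F] q_used=0 → run A
t=19: queue=[A,G,C,D,B,E,H,F] q_used=1 → run A
t=20: queue=[G,C,D,B,E,H,F] q_used=0 → run G
t=21: queue=[G,C,D,B,E,H,F] q_used=1 → run G
t=22: queue=[C,D,B,E,H,F] q_used=0 → run C
t=23: queue=[C,D,B,E,H,F] q_used=1 → run C
t=24: queue=[D,B,E,H,F,C] q_used=0 → run D
t=25: queue=[D,B,E,H,F,C] q_used=1 → run D
t=26: queue=[B,E,H,F,C,D] q_used=0 → run B
t=27: queue=[E,H,F,C,D] q_used=0 → run E
t=28: queue=[E,H,F,C,D] q_used=1 → run E
t=29: queue=[H,F,C,D,E] q_used=0 → run H
t=30: queue=[F,C,D,E] q_used=0 → run F
t=31: queue=[C,D,E] q_used=0 → run C
t=32: queue=[C,D,E] q_used=1 → run C
t=33: queue=[D,E] q_used=0 → run D
t=34: queue=[D,E] q_used=1 → run D
t=35: queue=[E,D] q_used=0 → run E
t=36: queue=[E,D] q_used=1 → run E
t=37: queue=[D] q_used=0 → run D
t=38: queue=[D] q_used=1 → run D
t=39: (idle)
t=40: (idle)
t=41: (idle)
t=42: (idle)
t=43: (idle)
t=44: (idle)
t=45: (idle)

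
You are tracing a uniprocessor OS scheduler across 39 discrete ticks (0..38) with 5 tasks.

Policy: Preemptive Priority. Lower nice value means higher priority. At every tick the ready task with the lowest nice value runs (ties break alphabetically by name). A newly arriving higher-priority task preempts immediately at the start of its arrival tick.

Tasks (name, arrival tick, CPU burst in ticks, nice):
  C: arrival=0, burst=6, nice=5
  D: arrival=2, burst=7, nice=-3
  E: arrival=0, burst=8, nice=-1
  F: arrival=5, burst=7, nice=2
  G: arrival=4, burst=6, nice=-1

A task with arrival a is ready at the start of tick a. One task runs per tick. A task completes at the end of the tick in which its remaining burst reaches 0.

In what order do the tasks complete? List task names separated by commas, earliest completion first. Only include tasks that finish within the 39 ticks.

completion order = D, E, G, F, C

t=0: ready={C,E} → run E
t=1: ready={C,E} → run E
t=2: ready={C,D,E} → run D
t=3: ready={C,D,E} → run D
t=4: ready={C,D,E,G} → run D
t=5: ready={C,D,E,F,G} → run D
t=6: ready={C,D,E,F,G} → run D
t=7: ready={C,D,E,F,G} → run D
t=8: ready={C,D,E,F,G} → run D
t=9: ready={C,E,F,G} → run E
t=10: ready={C,E,F,G} → run E
t=11: ready={C,E,F,G} → run E
t=12: ready={C,E,F,G} → run E
t=13: ready={C,E,F,G} → run E
t=14: ready={C,E,F,G} → run E
t=15: ready={C,F,G} → run G
t=16: ready={C,F,G} → run G
t=17: ready={C,F,G} → run G
t=18: ready={C,F,G} → run G
t=19: ready={C,F,G} → run G
t=20: ready={C,F,G} → run G
t=21: ready={C,F} → run F
t=22: ready={C,F} → run F
t=23: ready={C,F} → run F
t=24: ready={C,F} → run F
t=25: ready={C,F} → run F
t=26: ready={C,F} → run F
t=27: ready={C,F} → run F
t=28: ready={C} → run C
t=29: ready={C} → run C
t=30: ready={C} → run C
t=31: ready={C} → run C
t=32: ready={C} → run C
t=33: ready={C} → run C
t=34: (idle)
t=35: (idle)
t=36: (idle)
t=37: (idle)
t=38: (idle)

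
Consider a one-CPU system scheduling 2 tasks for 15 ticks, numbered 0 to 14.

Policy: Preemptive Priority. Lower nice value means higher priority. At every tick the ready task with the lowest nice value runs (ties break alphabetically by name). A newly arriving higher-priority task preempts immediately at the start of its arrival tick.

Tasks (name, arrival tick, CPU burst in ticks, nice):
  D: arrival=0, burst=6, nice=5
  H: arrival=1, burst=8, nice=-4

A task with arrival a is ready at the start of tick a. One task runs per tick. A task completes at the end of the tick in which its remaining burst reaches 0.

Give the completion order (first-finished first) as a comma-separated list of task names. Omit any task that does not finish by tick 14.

completion order = H, D

t=0: ready={D} → run D
t=1: ready={D,H} → run H
t=2: ready={D,H} → run H
t=3: ready={D,H} → run H
t=4: ready={D,H} → run H
t=5: ready={D,H} → run H
t=6: ready={D,H} → run H
t=7: ready={D,H} → run H
t=8: ready={D,H} → run H
t=9: ready={D} → run D
t=10: ready={D} → run D
t=11: ready={D} → run D
t=12: ready={D} → run D
t=13: ready={D} → run D
t=14: (idle)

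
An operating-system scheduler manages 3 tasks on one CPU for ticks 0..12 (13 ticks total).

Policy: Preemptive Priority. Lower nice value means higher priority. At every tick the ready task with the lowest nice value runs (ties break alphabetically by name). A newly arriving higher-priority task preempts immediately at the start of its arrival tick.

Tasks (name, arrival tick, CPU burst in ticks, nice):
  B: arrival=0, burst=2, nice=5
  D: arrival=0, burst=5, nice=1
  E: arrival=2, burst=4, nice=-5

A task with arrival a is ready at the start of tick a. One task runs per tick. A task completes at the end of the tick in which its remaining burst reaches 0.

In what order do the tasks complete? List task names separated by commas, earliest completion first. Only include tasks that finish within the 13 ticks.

t=0: ready={B,D} → run D
t=1: ready={B,D} → run D
t=2: ready={B,D,E} → run E
t=3: ready={B,D,E} → run E
t=4: ready={B,D,E} → run E
t=5: ready={B,D,E} → run E
t=6: ready={B,D} → run D
t=7: ready={B,D} → run D
t=8: ready={B,D} → run D
t=9: ready={B} → run B
t=10: ready={B} → run B
t=11: (idle)
t=12: (idle)

completion order = E, D, B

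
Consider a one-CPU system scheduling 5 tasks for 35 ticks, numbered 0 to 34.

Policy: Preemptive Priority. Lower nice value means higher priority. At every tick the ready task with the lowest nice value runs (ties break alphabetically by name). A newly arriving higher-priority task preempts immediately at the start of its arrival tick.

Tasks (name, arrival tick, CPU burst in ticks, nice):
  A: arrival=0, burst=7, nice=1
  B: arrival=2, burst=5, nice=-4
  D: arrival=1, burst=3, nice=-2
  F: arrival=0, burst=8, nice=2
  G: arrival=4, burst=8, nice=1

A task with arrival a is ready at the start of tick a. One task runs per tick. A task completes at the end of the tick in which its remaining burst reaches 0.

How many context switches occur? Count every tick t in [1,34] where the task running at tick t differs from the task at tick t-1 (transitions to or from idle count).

context switches = 7

t=0: ready={A,F} → run A
t=1: ready={A,D,F} → run D
t=2: ready={A,B,D,F} → run B
t=3: ready={A,B,D,F} → run B
t=4: ready={A,B,D,F,G} → run B
t=5: ready={A,B,D,F,G} → run B
t=6: ready={A,B,D,F,G} → run B
t=7: ready={A,D,F,G} → run D
t=8: ready={A,D,F,G} → run D
t=9: ready={A,F,G} → run A
t=10: ready={A,F,G} → run A
t=11: ready={A,F,G} → run A
t=12: ready={A,F,G} → run A
t=13: ready={A,F,G} → run A
t=14: ready={A,F,G} → run A
t=15: ready={F,G} → run G
t=16: ready={F,G} → run G
t=17: ready={F,G} → run G
t=18: ready={F,G} → run G
t=19: ready={F,G} → run G
t=20: ready={F,G} → run G
t=21: ready={F,G} → run G
t=22: ready={F,G} → run G
t=23: ready={F} → run F
t=24: ready={F} → run F
t=25: ready={F} → run F
t=26: ready={F} → run F
t=27: ready={F} → run F
t=28: ready={F} → run F
t=29: ready={F} → run F
t=30: ready={F} → run F
t=31: (idle)
t=32: (idle)
t=33: (idle)
t=34: (idle)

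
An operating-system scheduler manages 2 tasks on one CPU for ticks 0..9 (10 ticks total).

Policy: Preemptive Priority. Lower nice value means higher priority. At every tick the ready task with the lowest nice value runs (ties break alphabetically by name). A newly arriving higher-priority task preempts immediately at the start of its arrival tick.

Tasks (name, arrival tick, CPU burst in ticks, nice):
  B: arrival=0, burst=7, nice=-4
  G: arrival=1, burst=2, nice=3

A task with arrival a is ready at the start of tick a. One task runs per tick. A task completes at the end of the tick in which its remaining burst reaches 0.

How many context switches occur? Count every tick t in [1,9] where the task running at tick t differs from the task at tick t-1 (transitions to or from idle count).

t=0: ready={B} → run B
t=1: ready={B,G} → run B
t=2: ready={B,G} → run B
t=3: ready={B,G} → run B
t=4: ready={B,G} → run B
t=5: ready={B,G} → run B
t=6: ready={B,G} → run B
t=7: ready={G} → run G
t=8: ready={G} → run G
t=9: (idle)

context switches = 2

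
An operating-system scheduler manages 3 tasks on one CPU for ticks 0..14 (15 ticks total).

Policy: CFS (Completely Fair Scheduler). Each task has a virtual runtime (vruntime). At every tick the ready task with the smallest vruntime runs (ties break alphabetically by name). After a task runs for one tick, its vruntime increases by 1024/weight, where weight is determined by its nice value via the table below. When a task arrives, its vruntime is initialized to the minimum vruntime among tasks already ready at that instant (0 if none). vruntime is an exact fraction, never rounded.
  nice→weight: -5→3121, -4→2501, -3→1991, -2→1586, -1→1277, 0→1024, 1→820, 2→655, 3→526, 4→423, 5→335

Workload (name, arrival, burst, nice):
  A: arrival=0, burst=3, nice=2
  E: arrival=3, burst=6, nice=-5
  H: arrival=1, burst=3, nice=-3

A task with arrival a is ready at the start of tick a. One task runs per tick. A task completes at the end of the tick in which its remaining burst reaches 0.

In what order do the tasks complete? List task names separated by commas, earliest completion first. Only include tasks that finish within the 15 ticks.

t=0: vr[A=0] → run A
t=1: vr[A=1024/655 H=1024/655] → run A
t=2: vr[A=2048/655 H=1024/655] → run H
t=3: vr[A=2048/655 E=2709504/1304105 H=2709504/1304105] → run E
t=4: vr[A=2048/655 E=9791765504/4070111705 H=2709504/1304105] → run H
t=5: vr[A=2048/655 E=9791765504/4070111705 H=3380224/1304105] → run E
t=6: vr[A=2048/655 E=11127169024/4070111705 H=3380224/1304105] → run H
t=7: vr[A=2048/655 E=11127169024/4070111705] → run E
t=8: vr[A=2048/655 E=12462572544/4070111705] → run E
t=9: vr[A=2048/655 E=13797976064/4070111705] → run A
t=10: vr[E=13797976064/4070111705] → run E
t=11: vr[E=15133379584/4070111705] → run E
t=12: (idle)
t=13: (idle)
t=14: (idle)

completion order = H, A, E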